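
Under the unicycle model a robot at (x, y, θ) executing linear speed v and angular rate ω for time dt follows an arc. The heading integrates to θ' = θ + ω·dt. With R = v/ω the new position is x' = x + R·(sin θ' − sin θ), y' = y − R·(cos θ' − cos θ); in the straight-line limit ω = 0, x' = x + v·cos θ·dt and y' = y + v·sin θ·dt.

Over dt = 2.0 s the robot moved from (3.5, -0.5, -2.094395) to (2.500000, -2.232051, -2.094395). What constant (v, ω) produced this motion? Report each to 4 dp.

Δθ = -2.094395 − -2.094395 = 0.000000
ω = Δθ/dt = 0.000000/2.0 = 0.0000
ω = 0 → v = (Δx·cos θ + Δy·sin θ)/dt = 1.0000

v = 1.0000, ω = 0.0000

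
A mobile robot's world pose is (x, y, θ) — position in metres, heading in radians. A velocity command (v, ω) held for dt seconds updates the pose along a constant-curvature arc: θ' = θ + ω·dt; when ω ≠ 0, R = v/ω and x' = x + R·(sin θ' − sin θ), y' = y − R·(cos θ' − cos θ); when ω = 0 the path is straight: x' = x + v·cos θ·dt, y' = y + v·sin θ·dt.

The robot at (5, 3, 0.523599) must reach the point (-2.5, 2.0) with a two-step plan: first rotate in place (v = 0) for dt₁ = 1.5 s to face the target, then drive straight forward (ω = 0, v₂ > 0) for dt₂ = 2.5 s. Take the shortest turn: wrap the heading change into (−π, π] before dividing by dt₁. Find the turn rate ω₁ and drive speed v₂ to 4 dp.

heading to target = atan2(2−3, -2.5−5) = -3.0090
Δθ = wrap(-3.0090 − 0.5236) = 2.7505; ω₁ = Δθ/dt₁ = 1.8337
distance = √((-2.5−5)² + (2−3)²) = 7.5664; v₂ = distance/dt₂ = 3.0265

ω₁ = 1.8337, v₂ = 3.0265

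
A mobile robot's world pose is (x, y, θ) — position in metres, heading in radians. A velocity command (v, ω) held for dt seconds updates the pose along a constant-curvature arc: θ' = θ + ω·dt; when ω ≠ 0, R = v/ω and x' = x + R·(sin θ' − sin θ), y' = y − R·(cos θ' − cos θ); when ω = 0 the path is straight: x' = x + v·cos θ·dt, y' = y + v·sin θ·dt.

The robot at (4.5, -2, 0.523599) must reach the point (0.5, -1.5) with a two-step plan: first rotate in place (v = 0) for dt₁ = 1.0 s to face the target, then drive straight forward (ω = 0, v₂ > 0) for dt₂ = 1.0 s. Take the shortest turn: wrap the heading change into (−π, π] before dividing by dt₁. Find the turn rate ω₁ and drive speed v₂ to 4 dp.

ω₁ = 2.4936, v₂ = 4.0311

heading to target = atan2(-1.5−-2, 0.5−4.5) = 3.0172
Δθ = wrap(3.0172 − 0.5236) = 2.4936; ω₁ = Δθ/dt₁ = 2.4936
distance = √((0.5−4.5)² + (-1.5−-2)²) = 4.0311; v₂ = distance/dt₂ = 4.0311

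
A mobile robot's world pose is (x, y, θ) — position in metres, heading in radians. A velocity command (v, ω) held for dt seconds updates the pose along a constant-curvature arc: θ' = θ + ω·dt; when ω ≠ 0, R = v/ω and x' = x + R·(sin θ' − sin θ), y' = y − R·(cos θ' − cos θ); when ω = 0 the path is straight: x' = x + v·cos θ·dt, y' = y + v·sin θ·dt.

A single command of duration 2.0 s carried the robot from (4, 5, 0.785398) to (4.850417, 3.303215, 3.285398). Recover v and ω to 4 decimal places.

Δθ = 3.285398 − 0.785398 = 2.500000
ω = Δθ/dt = 2.500000/2.0 = 1.2500
R = −Δy/(cos θ' − cos θ) = -1.0000
v = R·ω = -1.0000·1.2500 = -1.2500

v = -1.2500, ω = 1.2500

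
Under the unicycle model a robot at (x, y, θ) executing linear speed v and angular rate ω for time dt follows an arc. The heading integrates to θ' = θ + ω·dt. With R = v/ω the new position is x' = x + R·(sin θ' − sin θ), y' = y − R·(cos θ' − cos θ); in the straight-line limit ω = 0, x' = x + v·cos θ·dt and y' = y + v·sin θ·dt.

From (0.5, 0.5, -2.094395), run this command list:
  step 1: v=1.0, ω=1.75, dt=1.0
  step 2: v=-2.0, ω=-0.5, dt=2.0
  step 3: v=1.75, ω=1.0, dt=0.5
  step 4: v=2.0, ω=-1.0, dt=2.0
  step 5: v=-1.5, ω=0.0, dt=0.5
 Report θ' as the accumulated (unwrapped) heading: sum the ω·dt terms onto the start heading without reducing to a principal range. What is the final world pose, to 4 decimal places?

(-1.5407, -1.2469, -2.8444)

step 1: θ'=-0.3444 (R=0.5714) → pose (0.8019, -0.3236, -0.3444)
step 2: θ'=-1.3444 (R=4.0000) → pose (-1.7455, 2.5436, -1.3444)
step 3: θ'=-0.8444 (R=1.7500) → pose (-1.3484, 1.7741, -0.8444)
step 4: θ'=-2.8444 (R=-2.0000) → pose (-2.2578, -1.4665, -2.8444)
step 5: θ'=-2.8444 (straight) → pose (-1.5407, -1.2469, -2.8444)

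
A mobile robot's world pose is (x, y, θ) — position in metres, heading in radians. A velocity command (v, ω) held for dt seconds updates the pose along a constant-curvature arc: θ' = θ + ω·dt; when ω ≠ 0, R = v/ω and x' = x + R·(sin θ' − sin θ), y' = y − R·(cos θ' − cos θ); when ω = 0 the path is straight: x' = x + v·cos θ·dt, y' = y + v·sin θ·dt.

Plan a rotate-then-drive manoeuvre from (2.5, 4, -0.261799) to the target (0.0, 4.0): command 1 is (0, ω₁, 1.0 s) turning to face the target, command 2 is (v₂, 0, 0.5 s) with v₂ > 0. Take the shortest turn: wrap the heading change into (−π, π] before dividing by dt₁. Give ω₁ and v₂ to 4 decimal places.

ω₁ = -2.8798, v₂ = 5.0000

heading to target = atan2(4−4, 0−2.5) = 3.1416
Δθ = wrap(3.1416 − -0.2618) = -2.8798; ω₁ = Δθ/dt₁ = -2.8798
distance = √((0−2.5)² + (4−4)²) = 2.5000; v₂ = distance/dt₂ = 5.0000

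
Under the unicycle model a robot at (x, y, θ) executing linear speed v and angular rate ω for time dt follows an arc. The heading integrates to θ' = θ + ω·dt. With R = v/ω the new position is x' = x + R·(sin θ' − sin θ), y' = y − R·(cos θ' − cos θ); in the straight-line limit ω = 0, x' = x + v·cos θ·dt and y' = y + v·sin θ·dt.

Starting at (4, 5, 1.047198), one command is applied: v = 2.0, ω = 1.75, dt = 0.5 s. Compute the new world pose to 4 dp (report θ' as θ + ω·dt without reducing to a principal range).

θ' = 1.0472 + 1.75·0.5 = 1.9222
R = v/ω = 2.0/1.75 = 1.1429
x' = 4 + 1.1429·(sin 1.9222 − sin 1.0472) = 4.0833
y' = 5 − 1.1429·(cos 1.9222 − cos 1.0472) = 5.9648

(4.0833, 5.9648, 1.9222)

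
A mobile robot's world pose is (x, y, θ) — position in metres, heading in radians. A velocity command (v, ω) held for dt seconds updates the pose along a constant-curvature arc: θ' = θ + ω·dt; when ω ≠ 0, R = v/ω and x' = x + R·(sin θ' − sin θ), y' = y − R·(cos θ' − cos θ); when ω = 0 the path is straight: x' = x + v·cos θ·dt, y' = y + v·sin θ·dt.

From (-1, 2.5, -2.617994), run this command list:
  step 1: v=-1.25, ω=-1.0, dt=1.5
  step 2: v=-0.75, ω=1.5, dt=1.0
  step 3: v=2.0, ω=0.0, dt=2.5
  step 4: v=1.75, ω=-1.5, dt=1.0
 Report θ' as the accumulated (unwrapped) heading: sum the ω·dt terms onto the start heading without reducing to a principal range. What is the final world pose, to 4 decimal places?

(-4.5552, -0.1785, -4.1180)

step 1: θ'=-4.1180 (R=1.2500) → pose (0.6606, 2.1175, -4.1180)
step 2: θ'=-2.6180 (R=-0.5000) → pose (1.3249, 1.9645, -2.6180)
step 3: θ'=-2.6180 (straight) → pose (-3.0053, -0.5355, -2.6180)
step 4: θ'=-4.1180 (R=-1.1667) → pose (-4.5552, -0.1785, -4.1180)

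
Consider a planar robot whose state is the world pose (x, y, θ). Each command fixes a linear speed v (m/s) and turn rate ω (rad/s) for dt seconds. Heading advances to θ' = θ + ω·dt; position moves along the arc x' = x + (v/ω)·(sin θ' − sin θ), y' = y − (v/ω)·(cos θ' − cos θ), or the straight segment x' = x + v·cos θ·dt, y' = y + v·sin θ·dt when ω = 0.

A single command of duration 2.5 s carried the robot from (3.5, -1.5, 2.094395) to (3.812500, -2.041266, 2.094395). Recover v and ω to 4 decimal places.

v = -0.2500, ω = 0.0000

Δθ = 2.094395 − 2.094395 = 0.000000
ω = Δθ/dt = 0.000000/2.5 = 0.0000
ω = 0 → v = (Δx·cos θ + Δy·sin θ)/dt = -0.2500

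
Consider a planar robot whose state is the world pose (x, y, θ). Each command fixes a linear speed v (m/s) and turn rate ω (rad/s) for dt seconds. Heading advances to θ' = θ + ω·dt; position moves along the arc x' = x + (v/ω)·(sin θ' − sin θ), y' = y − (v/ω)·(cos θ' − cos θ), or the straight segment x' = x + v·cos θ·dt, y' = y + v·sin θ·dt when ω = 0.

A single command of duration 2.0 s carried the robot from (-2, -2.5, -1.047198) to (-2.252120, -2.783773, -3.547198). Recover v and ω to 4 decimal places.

v = 0.2500, ω = -1.2500

Δθ = -3.547198 − -1.047198 = -2.500000
ω = Δθ/dt = -2.500000/2.0 = -1.2500
R = −Δy/(cos θ' − cos θ) = -0.2000
v = R·ω = -0.2000·-1.2500 = 0.2500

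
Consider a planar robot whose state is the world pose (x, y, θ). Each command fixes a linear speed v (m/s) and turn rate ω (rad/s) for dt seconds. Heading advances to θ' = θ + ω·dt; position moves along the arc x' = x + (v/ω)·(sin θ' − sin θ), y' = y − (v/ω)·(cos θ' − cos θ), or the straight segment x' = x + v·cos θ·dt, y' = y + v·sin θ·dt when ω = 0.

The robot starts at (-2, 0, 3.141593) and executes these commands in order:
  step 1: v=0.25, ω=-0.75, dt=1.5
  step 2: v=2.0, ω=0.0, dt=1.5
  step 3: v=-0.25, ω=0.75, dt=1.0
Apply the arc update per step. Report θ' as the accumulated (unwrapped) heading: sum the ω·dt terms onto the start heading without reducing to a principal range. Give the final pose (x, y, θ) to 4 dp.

step 1: θ'=2.0166 (R=-0.3333) → pose (-2.3008, 0.1896, 2.0166)
step 2: θ'=2.0166 (straight) → pose (-3.5943, 2.8964, 2.0166)
step 3: θ'=2.7666 (R=-0.3333) → pose (-3.4156, 2.7300, 2.7666)

(-3.4156, 2.7300, 2.7666)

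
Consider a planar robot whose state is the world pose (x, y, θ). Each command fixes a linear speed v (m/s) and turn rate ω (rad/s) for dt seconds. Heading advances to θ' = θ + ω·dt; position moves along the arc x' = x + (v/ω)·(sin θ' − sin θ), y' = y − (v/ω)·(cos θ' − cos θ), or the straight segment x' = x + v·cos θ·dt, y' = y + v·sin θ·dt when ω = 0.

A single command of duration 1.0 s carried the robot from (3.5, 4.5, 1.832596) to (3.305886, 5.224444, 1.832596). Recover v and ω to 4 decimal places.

Δθ = 1.832596 − 1.832596 = 0.000000
ω = Δθ/dt = 0.000000/1.0 = 0.0000
ω = 0 → v = (Δx·cos θ + Δy·sin θ)/dt = 0.7500

v = 0.7500, ω = 0.0000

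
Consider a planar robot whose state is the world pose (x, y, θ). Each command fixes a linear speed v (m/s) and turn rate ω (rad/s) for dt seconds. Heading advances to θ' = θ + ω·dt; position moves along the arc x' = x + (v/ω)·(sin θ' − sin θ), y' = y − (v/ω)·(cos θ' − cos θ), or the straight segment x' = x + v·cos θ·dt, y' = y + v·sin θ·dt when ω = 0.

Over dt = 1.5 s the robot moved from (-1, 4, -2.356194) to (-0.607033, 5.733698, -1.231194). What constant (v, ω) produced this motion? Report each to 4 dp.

Δθ = -1.231194 − -2.356194 = 1.125000
ω = Δθ/dt = 1.125000/1.5 = 0.7500
R = −Δy/(cos θ' − cos θ) = -1.6667
v = R·ω = -1.6667·0.7500 = -1.2500

v = -1.2500, ω = 0.7500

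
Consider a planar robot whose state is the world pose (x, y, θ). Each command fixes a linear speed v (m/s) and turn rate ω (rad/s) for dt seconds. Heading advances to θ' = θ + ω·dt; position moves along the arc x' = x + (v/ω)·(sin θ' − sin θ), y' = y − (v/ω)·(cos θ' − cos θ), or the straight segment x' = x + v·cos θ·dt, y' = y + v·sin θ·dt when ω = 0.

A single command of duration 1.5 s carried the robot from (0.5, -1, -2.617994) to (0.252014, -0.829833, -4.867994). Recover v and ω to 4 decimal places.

Δθ = -4.867994 − -2.617994 = -2.250000
ω = Δθ/dt = -2.250000/1.5 = -1.5000
R = Δx/(sin θ' − sin θ) = -0.1667
v = R·ω = -0.1667·-1.5000 = 0.2500

v = 0.2500, ω = -1.5000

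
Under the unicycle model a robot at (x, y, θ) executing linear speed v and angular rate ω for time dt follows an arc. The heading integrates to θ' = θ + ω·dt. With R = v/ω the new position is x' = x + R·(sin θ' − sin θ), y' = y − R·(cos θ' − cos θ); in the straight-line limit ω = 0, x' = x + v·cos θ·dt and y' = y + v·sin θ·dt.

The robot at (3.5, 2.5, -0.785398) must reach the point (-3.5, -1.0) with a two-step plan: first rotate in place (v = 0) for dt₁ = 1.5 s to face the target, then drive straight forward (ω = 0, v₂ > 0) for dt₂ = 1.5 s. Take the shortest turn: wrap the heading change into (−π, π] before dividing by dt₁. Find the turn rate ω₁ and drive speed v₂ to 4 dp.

ω₁ = -1.2617, v₂ = 5.2175

heading to target = atan2(-1−2.5, -3.5−3.5) = -2.6779
Δθ = wrap(-2.6779 − -0.7854) = -1.8925; ω₁ = Δθ/dt₁ = -1.2617
distance = √((-3.5−3.5)² + (-1−2.5)²) = 7.8262; v₂ = distance/dt₂ = 5.2175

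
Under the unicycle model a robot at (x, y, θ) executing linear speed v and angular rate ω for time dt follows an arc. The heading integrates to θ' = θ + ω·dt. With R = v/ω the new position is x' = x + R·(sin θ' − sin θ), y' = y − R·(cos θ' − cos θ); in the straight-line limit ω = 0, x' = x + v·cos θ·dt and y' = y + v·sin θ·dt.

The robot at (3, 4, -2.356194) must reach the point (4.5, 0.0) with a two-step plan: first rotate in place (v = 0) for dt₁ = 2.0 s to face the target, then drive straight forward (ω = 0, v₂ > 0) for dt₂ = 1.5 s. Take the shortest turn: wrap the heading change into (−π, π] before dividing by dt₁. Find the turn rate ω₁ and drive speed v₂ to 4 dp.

ω₁ = 0.5721, v₂ = 2.8480

heading to target = atan2(0−4, 4.5−3) = -1.2120
Δθ = wrap(-1.2120 − -2.3562) = 1.1442; ω₁ = Δθ/dt₁ = 0.5721
distance = √((4.5−3)² + (0−4)²) = 4.2720; v₂ = distance/dt₂ = 2.8480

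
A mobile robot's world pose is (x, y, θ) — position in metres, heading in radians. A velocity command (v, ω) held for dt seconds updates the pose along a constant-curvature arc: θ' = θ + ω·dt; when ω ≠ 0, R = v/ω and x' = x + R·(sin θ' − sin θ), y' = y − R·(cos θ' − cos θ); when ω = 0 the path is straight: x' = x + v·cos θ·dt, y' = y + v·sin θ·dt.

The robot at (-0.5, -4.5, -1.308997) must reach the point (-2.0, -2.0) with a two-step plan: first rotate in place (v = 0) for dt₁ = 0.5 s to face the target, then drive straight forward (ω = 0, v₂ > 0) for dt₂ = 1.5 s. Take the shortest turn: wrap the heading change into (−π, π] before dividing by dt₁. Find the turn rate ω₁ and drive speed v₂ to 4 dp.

heading to target = atan2(-2−-4.5, -2−-0.5) = 2.1112
Δθ = wrap(2.1112 − -1.3090) = -2.8630; ω₁ = Δθ/dt₁ = -5.7259
distance = √((-2−-0.5)² + (-2−-4.5)²) = 2.9155; v₂ = distance/dt₂ = 1.9437

ω₁ = -5.7259, v₂ = 1.9437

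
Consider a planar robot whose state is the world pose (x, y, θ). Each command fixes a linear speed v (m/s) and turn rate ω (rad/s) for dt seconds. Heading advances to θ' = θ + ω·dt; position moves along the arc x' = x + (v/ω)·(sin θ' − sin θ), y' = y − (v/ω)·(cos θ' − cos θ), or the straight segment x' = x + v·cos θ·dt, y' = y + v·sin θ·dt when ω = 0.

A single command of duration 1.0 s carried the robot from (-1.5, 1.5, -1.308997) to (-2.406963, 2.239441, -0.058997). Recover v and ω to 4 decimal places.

v = -1.2500, ω = 1.2500

Δθ = -0.058997 − -1.308997 = 1.250000
ω = Δθ/dt = 1.250000/1.0 = 1.2500
R = Δx/(sin θ' − sin θ) = -1.0000
v = R·ω = -1.0000·1.2500 = -1.2500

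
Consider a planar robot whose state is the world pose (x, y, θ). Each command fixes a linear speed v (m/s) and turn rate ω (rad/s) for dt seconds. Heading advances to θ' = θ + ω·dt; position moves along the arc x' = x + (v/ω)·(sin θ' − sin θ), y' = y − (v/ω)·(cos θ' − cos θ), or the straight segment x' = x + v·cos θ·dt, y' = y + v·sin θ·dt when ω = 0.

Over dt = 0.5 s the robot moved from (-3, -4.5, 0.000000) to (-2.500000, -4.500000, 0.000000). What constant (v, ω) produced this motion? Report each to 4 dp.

Δθ = 0.000000 − 0.000000 = 0.000000
ω = Δθ/dt = 0.000000/0.5 = 0.0000
ω = 0 → v = (Δx·cos θ + Δy·sin θ)/dt = 1.0000

v = 1.0000, ω = 0.0000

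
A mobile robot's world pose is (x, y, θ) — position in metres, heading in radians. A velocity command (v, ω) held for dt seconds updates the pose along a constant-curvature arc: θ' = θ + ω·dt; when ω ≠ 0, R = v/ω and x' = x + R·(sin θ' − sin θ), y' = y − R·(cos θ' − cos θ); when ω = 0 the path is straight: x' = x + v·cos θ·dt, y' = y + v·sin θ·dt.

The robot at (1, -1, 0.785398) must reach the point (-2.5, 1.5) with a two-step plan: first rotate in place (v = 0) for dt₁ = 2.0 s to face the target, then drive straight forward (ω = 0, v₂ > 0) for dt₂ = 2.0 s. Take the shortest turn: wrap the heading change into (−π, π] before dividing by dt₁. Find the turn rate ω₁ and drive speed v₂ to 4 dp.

heading to target = atan2(1.5−-1, -2.5−1) = 2.5213
Δθ = wrap(2.5213 − 0.7854) = 1.7359; ω₁ = Δθ/dt₁ = 0.8680
distance = √((-2.5−1)² + (1.5−-1)²) = 4.3012; v₂ = distance/dt₂ = 2.1506

ω₁ = 0.8680, v₂ = 2.1506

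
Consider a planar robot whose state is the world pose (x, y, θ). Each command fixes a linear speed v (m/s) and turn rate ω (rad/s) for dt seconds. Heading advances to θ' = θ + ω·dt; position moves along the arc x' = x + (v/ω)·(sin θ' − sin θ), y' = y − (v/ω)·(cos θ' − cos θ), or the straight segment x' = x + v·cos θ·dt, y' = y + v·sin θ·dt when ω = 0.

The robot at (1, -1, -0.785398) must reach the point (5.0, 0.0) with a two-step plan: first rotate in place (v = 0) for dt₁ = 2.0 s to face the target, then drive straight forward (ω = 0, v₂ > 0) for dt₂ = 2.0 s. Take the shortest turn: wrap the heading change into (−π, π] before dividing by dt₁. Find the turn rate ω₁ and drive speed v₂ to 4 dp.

ω₁ = 0.5152, v₂ = 2.0616

heading to target = atan2(0−-1, 5−1) = 0.2450
Δθ = wrap(0.2450 − -0.7854) = 1.0304; ω₁ = Δθ/dt₁ = 0.5152
distance = √((5−1)² + (0−-1)²) = 4.1231; v₂ = distance/dt₂ = 2.0616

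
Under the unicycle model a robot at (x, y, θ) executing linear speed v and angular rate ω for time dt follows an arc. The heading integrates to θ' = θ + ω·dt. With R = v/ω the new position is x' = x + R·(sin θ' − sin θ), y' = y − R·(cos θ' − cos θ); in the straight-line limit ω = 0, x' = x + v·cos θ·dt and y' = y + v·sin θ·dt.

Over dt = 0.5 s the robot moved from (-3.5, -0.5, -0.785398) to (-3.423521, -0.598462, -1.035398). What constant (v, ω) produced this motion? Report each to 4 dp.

Δθ = -1.035398 − -0.785398 = -0.250000
ω = Δθ/dt = -0.250000/0.5 = -0.5000
R = −Δy/(cos θ' − cos θ) = -0.5000
v = R·ω = -0.5000·-0.5000 = 0.2500

v = 0.2500, ω = -0.5000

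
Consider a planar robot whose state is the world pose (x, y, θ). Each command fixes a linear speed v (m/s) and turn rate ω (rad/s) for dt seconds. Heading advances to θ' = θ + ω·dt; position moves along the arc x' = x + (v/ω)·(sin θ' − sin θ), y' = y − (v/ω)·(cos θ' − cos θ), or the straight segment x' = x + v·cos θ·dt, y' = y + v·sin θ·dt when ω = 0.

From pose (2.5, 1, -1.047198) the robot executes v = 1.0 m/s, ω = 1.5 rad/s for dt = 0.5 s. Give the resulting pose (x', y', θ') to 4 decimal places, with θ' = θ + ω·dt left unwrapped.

θ' = -1.0472 + 1.5·0.5 = -0.2972
R = v/ω = 1.0/1.5 = 0.6667
x' = 2.5 + 0.6667·(sin -0.2972 − sin -1.0472) = 2.8821
y' = 1 − 0.6667·(cos -0.2972 − cos -1.0472) = 0.6959

(2.8821, 0.6959, -0.2972)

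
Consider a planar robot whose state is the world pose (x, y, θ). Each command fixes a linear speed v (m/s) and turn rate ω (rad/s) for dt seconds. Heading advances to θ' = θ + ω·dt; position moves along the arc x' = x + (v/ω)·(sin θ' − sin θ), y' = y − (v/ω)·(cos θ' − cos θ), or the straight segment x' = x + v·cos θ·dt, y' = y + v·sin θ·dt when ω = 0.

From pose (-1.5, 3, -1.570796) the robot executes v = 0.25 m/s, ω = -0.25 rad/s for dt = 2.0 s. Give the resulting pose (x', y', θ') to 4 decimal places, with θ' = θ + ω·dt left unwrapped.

θ' = -1.5708 + -0.25·2.0 = -2.0708
R = v/ω = 0.25/-0.25 = -1.0000
x' = -1.5 + -1.0000·(sin -2.0708 − sin -1.5708) = -1.6224
y' = 3 − -1.0000·(cos -2.0708 − cos -1.5708) = 2.5206

(-1.6224, 2.5206, -2.0708)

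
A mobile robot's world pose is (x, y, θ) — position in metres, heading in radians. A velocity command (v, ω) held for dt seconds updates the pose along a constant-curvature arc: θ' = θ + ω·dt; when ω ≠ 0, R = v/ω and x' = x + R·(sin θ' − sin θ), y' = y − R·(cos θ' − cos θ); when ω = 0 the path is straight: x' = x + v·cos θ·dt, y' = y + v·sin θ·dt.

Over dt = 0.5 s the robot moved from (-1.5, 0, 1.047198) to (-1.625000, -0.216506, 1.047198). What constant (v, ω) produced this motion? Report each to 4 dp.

Δθ = 1.047198 − 1.047198 = 0.000000
ω = Δθ/dt = 0.000000/0.5 = 0.0000
ω = 0 → v = (Δx·cos θ + Δy·sin θ)/dt = -0.5000

v = -0.5000, ω = 0.0000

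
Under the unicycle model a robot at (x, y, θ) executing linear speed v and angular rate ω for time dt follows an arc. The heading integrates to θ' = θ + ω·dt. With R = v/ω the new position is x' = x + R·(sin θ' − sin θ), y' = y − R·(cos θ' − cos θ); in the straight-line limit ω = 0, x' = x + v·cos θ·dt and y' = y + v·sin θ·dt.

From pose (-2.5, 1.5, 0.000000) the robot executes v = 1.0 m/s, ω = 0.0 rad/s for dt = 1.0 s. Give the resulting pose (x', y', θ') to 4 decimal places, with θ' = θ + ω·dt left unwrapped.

(-1.5000, 1.5000, 0.0000)

θ' = 0.0000 + 0.0·1.0 = 0.0000
ω = 0 → straight: x' = -2.5 + 1.0·cos(0.0000)·1.0 = -1.5000
y' = 1.5 + 1.0·sin(0.0000)·1.0 = 1.5000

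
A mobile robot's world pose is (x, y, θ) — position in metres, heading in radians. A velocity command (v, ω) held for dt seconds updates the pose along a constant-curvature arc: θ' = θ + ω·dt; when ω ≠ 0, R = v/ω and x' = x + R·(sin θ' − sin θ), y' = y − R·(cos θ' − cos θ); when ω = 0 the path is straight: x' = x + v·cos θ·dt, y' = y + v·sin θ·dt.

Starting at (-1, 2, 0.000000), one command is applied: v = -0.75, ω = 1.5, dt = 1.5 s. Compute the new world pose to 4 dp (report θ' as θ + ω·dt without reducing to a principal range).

θ' = 0.0000 + 1.5·1.5 = 2.2500
R = v/ω = -0.75/1.5 = -0.5000
x' = -1 + -0.5000·(sin 2.2500 − sin 0.0000) = -1.3890
y' = 2 − -0.5000·(cos 2.2500 − cos 0.0000) = 1.1859

(-1.3890, 1.1859, 2.2500)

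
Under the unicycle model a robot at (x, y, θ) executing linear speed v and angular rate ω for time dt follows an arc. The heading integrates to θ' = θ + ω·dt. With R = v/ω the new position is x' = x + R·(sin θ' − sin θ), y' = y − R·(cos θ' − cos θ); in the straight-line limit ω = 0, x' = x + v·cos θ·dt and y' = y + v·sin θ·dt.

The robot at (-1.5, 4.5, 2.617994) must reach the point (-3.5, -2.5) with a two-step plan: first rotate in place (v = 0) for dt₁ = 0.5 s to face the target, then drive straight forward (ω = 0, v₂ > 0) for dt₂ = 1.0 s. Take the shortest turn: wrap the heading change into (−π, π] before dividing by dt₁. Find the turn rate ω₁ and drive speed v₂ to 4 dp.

heading to target = atan2(-2.5−4.5, -3.5−-1.5) = -1.8491
Δθ = wrap(-1.8491 − 2.6180) = 1.8161; ω₁ = Δθ/dt₁ = 3.6322
distance = √((-3.5−-1.5)² + (-2.5−4.5)²) = 7.2801; v₂ = distance/dt₂ = 7.2801

ω₁ = 3.6322, v₂ = 7.2801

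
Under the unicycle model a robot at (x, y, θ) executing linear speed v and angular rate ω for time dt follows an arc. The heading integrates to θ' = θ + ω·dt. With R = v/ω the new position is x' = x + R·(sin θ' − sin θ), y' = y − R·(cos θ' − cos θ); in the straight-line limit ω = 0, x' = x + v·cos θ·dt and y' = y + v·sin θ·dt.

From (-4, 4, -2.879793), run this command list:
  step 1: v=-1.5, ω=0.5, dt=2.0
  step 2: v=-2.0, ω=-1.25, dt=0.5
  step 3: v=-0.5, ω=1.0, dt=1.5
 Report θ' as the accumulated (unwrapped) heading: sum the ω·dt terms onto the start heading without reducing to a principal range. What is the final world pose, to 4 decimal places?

(-1.2210, 7.4554, -1.0048)

step 1: θ'=-1.8798 (R=-3.0000) → pose (-1.9185, 5.9855, -1.8798)
step 2: θ'=-2.5048 (R=1.6000) → pose (-1.3457, 6.7853, -2.5048)
step 3: θ'=-1.0048 (R=-0.5000) → pose (-1.2210, 7.4554, -1.0048)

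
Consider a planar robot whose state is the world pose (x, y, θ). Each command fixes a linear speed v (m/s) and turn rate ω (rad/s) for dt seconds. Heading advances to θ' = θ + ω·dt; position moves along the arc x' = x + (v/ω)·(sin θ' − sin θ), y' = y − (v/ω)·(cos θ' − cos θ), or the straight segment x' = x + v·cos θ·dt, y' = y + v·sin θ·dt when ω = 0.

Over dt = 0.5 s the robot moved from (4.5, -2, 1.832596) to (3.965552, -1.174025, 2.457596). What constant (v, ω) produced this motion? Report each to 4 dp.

Δθ = 2.457596 − 1.832596 = 0.625000
ω = Δθ/dt = 0.625000/0.5 = 1.2500
R = −Δy/(cos θ' − cos θ) = 1.6000
v = R·ω = 1.6000·1.2500 = 2.0000

v = 2.0000, ω = 1.2500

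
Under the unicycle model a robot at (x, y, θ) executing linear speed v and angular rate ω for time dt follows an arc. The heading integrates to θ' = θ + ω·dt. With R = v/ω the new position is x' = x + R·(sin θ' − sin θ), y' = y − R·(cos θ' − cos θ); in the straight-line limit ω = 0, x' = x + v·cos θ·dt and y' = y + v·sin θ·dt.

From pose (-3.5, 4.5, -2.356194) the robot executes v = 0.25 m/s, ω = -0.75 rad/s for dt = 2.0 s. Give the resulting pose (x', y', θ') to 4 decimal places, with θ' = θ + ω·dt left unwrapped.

(-3.9541, 4.4839, -3.8562)

θ' = -2.3562 + -0.75·2.0 = -3.8562
R = v/ω = 0.25/-0.75 = -0.3333
x' = -3.5 + -0.3333·(sin -3.8562 − sin -2.3562) = -3.9541
y' = 4.5 − -0.3333·(cos -3.8562 − cos -2.3562) = 4.4839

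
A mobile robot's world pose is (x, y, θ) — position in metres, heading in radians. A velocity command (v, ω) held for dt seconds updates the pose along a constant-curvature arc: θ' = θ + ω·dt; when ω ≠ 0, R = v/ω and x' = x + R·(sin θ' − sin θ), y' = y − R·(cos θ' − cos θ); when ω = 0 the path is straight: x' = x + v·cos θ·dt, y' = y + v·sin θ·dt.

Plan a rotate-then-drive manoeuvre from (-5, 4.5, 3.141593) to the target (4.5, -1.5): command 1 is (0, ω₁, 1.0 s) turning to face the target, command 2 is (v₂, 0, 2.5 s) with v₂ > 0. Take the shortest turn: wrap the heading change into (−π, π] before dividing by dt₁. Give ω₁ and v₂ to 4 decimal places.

heading to target = atan2(-1.5−4.5, 4.5−-5) = -0.5633
Δθ = wrap(-0.5633 − 3.1416) = 2.5783; ω₁ = Δθ/dt₁ = 2.5783
distance = √((4.5−-5)² + (-1.5−4.5)²) = 11.2361; v₂ = distance/dt₂ = 4.4944

ω₁ = 2.5783, v₂ = 4.4944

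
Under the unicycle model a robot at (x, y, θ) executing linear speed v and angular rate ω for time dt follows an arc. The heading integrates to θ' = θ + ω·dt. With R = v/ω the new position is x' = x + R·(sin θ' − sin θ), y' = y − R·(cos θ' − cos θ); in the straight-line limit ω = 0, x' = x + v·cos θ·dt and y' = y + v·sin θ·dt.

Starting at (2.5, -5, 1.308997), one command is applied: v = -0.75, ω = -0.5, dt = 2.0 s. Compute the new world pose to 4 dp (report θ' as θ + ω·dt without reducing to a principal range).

θ' = 1.3090 + -0.5·2.0 = 0.3090
R = v/ω = -0.75/-0.5 = 1.5000
x' = 2.5 + 1.5000·(sin 0.3090 − sin 1.3090) = 1.5073
y' = -5 − 1.5000·(cos 0.3090 − cos 1.3090) = -6.0407

(1.5073, -6.0407, 0.3090)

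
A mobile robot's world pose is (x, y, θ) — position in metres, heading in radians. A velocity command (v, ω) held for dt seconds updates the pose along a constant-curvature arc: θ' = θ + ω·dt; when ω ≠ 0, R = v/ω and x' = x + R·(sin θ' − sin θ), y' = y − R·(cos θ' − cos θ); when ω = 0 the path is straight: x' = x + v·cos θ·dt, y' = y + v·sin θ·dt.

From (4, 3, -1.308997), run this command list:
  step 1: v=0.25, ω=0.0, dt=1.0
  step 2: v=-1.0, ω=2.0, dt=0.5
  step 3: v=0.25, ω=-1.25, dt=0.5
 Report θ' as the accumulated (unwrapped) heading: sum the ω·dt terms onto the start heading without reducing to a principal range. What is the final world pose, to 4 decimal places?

(3.8338, 3.0338, -0.9340)

step 1: θ'=-1.3090 (straight) → pose (4.0647, 2.7585, -1.3090)
step 2: θ'=-0.3090 (R=-0.5000) → pose (3.7338, 3.1054, -0.3090)
step 3: θ'=-0.9340 (R=-0.2000) → pose (3.8338, 3.0338, -0.9340)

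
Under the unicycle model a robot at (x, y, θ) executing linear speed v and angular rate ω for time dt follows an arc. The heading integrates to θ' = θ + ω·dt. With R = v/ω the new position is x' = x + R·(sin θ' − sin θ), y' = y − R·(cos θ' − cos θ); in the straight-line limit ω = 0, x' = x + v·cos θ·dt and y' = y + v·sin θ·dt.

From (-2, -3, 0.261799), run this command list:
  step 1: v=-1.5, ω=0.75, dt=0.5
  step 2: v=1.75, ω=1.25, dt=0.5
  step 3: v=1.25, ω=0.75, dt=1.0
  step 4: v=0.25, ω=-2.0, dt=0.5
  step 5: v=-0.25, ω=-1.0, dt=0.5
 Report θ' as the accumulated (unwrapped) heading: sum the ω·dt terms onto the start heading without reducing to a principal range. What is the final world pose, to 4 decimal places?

step 1: θ'=0.6368 (R=-2.0000) → pose (-2.6716, -3.3238, 0.6368)
step 2: θ'=1.2618 (R=1.4000) → pose (-2.1704, -2.6240, 1.2618)
step 3: θ'=2.0118 (R=1.6667) → pose (-2.2509, -1.4057, 2.0118)
step 4: θ'=1.0118 (R=-0.1250) → pose (-2.2439, -1.2861, 1.0118)
step 5: θ'=0.5118 (R=0.2500) → pose (-2.3334, -1.3715, 0.5118)

(-2.3334, -1.3715, 0.5118)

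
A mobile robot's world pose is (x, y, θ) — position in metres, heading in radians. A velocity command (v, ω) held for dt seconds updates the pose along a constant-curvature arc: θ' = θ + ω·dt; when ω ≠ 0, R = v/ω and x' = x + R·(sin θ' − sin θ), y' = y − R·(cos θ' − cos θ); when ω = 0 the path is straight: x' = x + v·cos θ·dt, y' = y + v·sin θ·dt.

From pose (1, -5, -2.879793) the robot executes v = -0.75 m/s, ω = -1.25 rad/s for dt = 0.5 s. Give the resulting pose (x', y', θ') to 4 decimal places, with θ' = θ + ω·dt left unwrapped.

(1.3685, -5.0187, -3.5048)

θ' = -2.8798 + -1.25·0.5 = -3.5048
R = v/ω = -0.75/-1.25 = 0.6000
x' = 1 + 0.6000·(sin -3.5048 − sin -2.8798) = 1.3685
y' = -5 − 0.6000·(cos -3.5048 − cos -2.8798) = -5.0187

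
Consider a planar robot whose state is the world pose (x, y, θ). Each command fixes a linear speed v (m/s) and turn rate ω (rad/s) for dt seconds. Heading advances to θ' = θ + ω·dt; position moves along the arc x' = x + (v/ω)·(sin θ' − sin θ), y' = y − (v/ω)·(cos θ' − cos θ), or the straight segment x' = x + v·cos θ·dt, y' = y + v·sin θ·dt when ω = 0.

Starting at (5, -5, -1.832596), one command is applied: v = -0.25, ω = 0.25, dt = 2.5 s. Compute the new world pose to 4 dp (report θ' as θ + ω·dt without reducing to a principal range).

(4.9688, -4.3859, -1.2076)

θ' = -1.8326 + 0.25·2.5 = -1.2076
R = v/ω = -0.25/0.25 = -1.0000
x' = 5 + -1.0000·(sin -1.2076 − sin -1.8326) = 4.9688
y' = -5 − -1.0000·(cos -1.2076 − cos -1.8326) = -4.3859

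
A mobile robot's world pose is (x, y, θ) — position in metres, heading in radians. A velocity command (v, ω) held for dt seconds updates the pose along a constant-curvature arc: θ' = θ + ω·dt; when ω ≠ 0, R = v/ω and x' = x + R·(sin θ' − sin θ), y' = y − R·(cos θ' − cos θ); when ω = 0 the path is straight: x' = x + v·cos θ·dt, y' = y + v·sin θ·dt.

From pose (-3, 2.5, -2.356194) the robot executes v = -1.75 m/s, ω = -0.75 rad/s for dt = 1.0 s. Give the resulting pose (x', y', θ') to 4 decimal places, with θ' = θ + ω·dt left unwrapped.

(-1.4327, 3.1820, -3.1062)

θ' = -2.3562 + -0.75·1.0 = -3.1062
R = v/ω = -1.75/-0.75 = 2.3333
x' = -3 + 2.3333·(sin -3.1062 − sin -2.3562) = -1.4327
y' = 2.5 − 2.3333·(cos -3.1062 − cos -2.3562) = 3.1820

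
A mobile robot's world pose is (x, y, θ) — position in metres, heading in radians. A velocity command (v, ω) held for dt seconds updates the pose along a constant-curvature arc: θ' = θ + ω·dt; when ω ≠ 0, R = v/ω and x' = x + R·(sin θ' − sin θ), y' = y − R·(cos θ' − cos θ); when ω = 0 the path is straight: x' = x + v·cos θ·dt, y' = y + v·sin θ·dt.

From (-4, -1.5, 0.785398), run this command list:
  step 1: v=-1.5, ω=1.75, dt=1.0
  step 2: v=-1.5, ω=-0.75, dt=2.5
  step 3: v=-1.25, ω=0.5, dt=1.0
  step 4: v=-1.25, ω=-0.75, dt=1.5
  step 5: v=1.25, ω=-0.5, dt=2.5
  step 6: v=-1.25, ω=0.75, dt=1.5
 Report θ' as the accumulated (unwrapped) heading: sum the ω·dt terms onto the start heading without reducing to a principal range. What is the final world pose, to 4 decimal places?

(-5.0044, -8.5591, -0.0896)

step 1: θ'=2.5354 (R=-0.8571) → pose (-3.8823, -2.8105, 2.5354)
step 2: θ'=0.6604 (R=2.0000) → pose (-3.7949, -6.0337, 0.6604)
step 3: θ'=1.1604 (R=-2.5000) → pose (-4.5537, -7.0106, 1.1604)
step 4: θ'=0.0354 (R=1.6667) → pose (-6.0230, -8.0112, 0.0354)
step 5: θ'=-1.2146 (R=-2.5000) → pose (-3.5914, -9.6379, -1.2146)
step 6: θ'=-0.0896 (R=-1.6667) → pose (-5.0044, -8.5591, -0.0896)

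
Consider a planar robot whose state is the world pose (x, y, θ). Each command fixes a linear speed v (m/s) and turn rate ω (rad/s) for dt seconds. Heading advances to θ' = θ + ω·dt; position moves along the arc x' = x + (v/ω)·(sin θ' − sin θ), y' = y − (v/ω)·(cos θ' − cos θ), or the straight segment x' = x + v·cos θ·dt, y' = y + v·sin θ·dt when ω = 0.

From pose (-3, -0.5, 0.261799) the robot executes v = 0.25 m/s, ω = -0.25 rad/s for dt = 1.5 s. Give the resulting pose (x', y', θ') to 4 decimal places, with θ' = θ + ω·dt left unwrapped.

(-2.6282, -0.4723, -0.1132)

θ' = 0.2618 + -0.25·1.5 = -0.1132
R = v/ω = 0.25/-0.25 = -1.0000
x' = -3 + -1.0000·(sin -0.1132 − sin 0.2618) = -2.6282
y' = -0.5 − -1.0000·(cos -0.1132 − cos 0.2618) = -0.4723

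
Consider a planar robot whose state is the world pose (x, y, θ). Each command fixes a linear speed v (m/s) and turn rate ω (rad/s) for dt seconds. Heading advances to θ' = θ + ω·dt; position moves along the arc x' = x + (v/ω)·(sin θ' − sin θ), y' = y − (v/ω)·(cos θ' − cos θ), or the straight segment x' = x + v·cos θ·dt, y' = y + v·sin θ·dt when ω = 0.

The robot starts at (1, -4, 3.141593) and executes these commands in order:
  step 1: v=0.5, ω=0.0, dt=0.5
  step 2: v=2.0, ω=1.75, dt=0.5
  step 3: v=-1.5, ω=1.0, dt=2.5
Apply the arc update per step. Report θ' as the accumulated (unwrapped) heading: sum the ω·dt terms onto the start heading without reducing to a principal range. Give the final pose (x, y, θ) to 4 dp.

(-1.6254, -1.9895, 6.5166)

step 1: θ'=3.1416 (straight) → pose (0.7500, -4.0000, 3.1416)
step 2: θ'=4.0166 (R=1.1429) → pose (-0.1272, -4.4103, 4.0166)
step 3: θ'=6.5166 (R=-1.5000) → pose (-1.6254, -1.9895, 6.5166)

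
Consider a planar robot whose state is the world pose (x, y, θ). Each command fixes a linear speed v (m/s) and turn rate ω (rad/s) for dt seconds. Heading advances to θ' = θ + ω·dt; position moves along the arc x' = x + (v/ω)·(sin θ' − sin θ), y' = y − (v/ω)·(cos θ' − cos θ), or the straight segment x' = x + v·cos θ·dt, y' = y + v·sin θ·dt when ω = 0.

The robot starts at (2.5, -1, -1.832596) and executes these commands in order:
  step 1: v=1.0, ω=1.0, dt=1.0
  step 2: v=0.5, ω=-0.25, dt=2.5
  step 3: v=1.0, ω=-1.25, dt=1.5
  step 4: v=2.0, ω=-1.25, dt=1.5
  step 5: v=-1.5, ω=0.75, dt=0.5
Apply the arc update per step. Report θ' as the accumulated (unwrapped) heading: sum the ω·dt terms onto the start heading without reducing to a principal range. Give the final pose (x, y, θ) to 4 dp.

(0.9575, -2.3069, -4.8326)

step 1: θ'=-0.8326 (R=1.0000) → pose (2.7262, -1.9318, -0.8326)
step 2: θ'=-1.4576 (R=-2.0000) → pose (3.2341, -3.0518, -1.4576)
step 3: θ'=-3.3326 (R=-0.8000) → pose (2.2873, -3.9276, -3.3326)
step 4: θ'=-5.2076 (R=-1.6000) → pose (1.1833, -1.5963, -5.2076)
step 5: θ'=-4.8326 (R=-2.0000) → pose (0.9575, -2.3069, -4.8326)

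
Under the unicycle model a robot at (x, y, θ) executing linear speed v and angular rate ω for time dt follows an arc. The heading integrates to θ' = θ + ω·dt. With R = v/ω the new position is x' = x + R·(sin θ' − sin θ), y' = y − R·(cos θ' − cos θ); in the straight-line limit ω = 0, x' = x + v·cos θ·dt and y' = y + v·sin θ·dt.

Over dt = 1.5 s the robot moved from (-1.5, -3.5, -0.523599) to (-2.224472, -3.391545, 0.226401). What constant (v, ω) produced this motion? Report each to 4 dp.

v = -0.5000, ω = 0.5000

Δθ = 0.226401 − -0.523599 = 0.750000
ω = Δθ/dt = 0.750000/1.5 = 0.5000
R = Δx/(sin θ' − sin θ) = -1.0000
v = R·ω = -1.0000·0.5000 = -0.5000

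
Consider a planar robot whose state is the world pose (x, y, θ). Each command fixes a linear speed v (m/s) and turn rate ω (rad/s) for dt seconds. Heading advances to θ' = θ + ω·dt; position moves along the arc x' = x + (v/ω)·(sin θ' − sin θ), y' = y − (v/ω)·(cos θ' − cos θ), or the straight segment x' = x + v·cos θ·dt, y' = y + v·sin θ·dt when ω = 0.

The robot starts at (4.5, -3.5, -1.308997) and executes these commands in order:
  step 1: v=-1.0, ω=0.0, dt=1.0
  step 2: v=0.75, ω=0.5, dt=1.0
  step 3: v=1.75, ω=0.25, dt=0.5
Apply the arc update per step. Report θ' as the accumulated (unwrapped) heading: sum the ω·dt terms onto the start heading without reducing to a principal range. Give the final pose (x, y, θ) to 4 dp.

step 1: θ'=-1.3090 (straight) → pose (4.2412, -2.5341, -1.3090)
step 2: θ'=-0.8090 (R=1.5000) → pose (4.6047, -3.1812, -0.8090)
step 3: θ'=-0.6840 (R=7.0000) → pose (5.2466, -3.7750, -0.6840)

(5.2466, -3.7750, -0.6840)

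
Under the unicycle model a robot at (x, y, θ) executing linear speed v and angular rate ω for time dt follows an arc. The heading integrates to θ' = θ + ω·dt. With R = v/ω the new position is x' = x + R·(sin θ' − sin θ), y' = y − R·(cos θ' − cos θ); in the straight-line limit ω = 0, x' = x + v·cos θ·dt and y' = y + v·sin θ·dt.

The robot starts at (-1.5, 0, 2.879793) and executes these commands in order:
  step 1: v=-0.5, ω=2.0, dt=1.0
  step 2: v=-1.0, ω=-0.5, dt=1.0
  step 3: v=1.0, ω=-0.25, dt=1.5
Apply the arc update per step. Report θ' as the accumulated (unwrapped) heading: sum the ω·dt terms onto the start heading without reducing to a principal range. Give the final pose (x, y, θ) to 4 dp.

step 1: θ'=4.8798 (R=-0.2500) → pose (-1.1888, 0.2831, 4.8798)
step 2: θ'=4.3798 (R=2.0000) → pose (-1.1071, 1.2694, 4.3798)
step 3: θ'=4.0048 (R=-4.0000) → pose (-1.8482, -0.0247, 4.0048)

(-1.8482, -0.0247, 4.0048)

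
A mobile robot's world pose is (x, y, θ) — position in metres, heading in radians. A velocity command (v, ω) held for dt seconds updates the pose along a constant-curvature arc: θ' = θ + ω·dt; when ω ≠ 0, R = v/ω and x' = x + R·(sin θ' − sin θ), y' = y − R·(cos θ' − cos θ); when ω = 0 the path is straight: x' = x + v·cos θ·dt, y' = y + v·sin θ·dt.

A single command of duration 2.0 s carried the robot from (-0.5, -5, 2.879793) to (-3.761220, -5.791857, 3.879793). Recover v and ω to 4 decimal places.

v = 1.7500, ω = 0.5000

Δθ = 3.879793 − 2.879793 = 1.000000
ω = Δθ/dt = 1.000000/2.0 = 0.5000
R = Δx/(sin θ' − sin θ) = 3.5000
v = R·ω = 3.5000·0.5000 = 1.7500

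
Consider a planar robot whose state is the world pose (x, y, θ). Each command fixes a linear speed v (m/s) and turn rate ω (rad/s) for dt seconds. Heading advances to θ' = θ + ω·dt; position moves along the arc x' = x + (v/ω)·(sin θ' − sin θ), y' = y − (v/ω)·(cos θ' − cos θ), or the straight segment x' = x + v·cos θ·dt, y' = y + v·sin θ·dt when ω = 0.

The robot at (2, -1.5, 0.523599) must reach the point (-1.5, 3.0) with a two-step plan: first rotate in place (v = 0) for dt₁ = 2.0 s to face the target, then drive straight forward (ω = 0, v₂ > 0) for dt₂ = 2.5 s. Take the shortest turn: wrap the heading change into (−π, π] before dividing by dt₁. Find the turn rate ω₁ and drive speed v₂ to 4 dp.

heading to target = atan2(3−-1.5, -1.5−2) = 2.2318
Δθ = wrap(2.2318 − 0.5236) = 1.7082; ω₁ = Δθ/dt₁ = 0.8541
distance = √((-1.5−2)² + (3−-1.5)²) = 5.7009; v₂ = distance/dt₂ = 2.2804

ω₁ = 0.8541, v₂ = 2.2804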